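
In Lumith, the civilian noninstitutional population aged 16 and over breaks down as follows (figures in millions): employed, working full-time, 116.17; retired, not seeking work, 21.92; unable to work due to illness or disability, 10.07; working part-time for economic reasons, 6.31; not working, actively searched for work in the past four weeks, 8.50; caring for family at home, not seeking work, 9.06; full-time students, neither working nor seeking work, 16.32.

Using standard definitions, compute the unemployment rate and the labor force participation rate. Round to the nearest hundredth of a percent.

Employed = 116.17 + 6.31 = 122.48 million (anyone who worked, including part-time for economic reasons, counts as employed).
Unemployed = 8.50 million.
Labor force = 122.48 + 8.50 = 130.98 million.
Not in labor force = 21.92 + 10.07 + 9.06 + 16.32 = 57.37 million (those not working and not actively searching are outside the labor force).
Civilian working-age population = 130.98 + 57.37 = 188.35 million.
Unemployment rate = 8.50 / 130.98 = 6.49%.
Labor force participation rate = 130.98 / 188.35 = 69.54%.

Unemployment rate ≈ 6.49%; labor force participation rate ≈ 69.54%.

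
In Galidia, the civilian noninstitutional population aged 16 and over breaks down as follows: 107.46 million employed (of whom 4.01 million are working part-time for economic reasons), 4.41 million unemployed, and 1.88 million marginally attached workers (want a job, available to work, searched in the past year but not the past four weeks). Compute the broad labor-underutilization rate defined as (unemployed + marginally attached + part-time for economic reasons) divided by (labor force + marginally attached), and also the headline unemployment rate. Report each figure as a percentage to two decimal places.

Labor force = 107.46 + 4.41 = 111.87 million.
Numerator = 4.41 + 1.88 + 4.01 = 10.30 million.
Denominator = 111.87 + 1.88 = 113.75 million.
Broad rate = 10.30 / 113.75 = 9.05%.
Headline unemployment rate = 4.41 / 111.87 = 3.94%.

Broad underutilization rate ≈ 9.05%; headline unemployment rate ≈ 3.94%.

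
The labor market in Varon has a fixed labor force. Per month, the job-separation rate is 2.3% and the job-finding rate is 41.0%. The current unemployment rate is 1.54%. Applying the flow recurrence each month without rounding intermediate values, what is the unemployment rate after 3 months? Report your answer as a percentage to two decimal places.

Unemployment rate after three months ≈ 4.62%.

With a fixed labor force, u_{t+1} = u_t + s·(1−u_t) − f·u_t = u_t·(1−s−f) + s.
Here 1−s−f = 0.567 and s = 0.023.
u_1 = 0.015400 × 0.567 + 0.023 = 0.031732.
u_2 = 0.031732 × 0.567 + 0.023 = 0.040992.
u_3 = 0.040992 × 0.567 + 0.023 = 0.046242.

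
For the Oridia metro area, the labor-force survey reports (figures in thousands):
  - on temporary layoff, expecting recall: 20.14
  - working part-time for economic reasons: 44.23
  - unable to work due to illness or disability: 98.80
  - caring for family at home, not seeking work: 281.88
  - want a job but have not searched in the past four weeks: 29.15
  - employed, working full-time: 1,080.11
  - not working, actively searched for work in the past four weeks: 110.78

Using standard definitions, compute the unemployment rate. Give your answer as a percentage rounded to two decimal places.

Unemployment rate ≈ 10.43%.

Employed = 44.23 + 1,080.11 = 1,124.34 thousand (anyone who worked, including part-time for economic reasons, counts as employed).
Unemployed = 20.14 + 110.78 = 130.92 thousand (jobless and actively searching, or on temporary layoff).
Labor force = 1,124.34 + 130.92 = 1,255.26 thousand.
Unemployment rate = 130.92 / 1,255.26 = 10.43%.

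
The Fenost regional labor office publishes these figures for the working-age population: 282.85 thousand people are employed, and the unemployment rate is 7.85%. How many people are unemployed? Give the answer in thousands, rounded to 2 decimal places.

About 24.10 thousand are unemployed.

Let U be the number unemployed. The labor force is E + U, and U/(E+U) = 0.0785.
So U = 0.0785 × 282.85 / (1 − 0.0785) = 22.2037 / 0.9215 ≈ 24.10 thousand.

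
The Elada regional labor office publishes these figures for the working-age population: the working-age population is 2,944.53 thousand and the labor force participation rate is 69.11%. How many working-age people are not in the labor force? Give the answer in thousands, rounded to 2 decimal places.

Share not in the labor force = 1 − 0.6911 = 0.3089.
Not in labor force = 0.3089 × 2,944.53 ≈ 909.57 thousand.

About 909.57 thousand are not in the labor force.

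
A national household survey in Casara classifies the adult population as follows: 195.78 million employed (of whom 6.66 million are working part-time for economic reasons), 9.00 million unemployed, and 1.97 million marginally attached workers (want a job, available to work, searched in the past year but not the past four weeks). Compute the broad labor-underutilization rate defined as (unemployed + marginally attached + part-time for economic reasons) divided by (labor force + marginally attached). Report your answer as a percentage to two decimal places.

Broad underutilization rate ≈ 8.53%.

Labor force = 195.78 + 9.00 = 204.78 million.
Numerator = 9.00 + 1.97 + 6.66 = 17.63 million.
Denominator = 204.78 + 1.97 = 206.75 million.
Broad rate = 17.63 / 206.75 = 8.53%.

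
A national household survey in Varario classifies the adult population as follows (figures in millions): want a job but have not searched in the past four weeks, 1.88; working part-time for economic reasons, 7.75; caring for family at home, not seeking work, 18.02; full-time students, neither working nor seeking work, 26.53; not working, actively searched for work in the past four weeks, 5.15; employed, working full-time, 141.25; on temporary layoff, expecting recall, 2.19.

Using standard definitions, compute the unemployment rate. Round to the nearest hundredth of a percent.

Unemployment rate ≈ 4.69%.

Employed = 7.75 + 141.25 = 149.00 million (anyone who worked, including part-time for economic reasons, counts as employed).
Unemployed = 5.15 + 2.19 = 7.34 million (jobless and actively searching, or on temporary layoff).
Labor force = 149.00 + 7.34 = 156.34 million.
Unemployment rate = 7.34 / 156.34 = 4.69%.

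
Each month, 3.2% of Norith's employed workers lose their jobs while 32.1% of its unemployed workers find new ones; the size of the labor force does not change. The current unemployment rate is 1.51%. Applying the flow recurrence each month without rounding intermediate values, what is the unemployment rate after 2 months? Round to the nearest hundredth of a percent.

Unemployment rate after two months ≈ 5.90%.

With a fixed labor force, u_{t+1} = u_t + s·(1−u_t) − f·u_t = u_t·(1−s−f) + s.
Here 1−s−f = 0.647 and s = 0.032.
u_1 = 0.015100 × 0.647 + 0.032 = 0.041770.
u_2 = 0.041770 × 0.647 + 0.032 = 0.059025.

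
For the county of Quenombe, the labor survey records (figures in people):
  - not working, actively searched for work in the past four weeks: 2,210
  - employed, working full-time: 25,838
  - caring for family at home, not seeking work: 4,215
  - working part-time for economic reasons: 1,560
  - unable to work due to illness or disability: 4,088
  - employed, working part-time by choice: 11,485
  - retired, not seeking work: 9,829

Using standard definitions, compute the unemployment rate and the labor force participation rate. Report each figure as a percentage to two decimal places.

Unemployment rate ≈ 5.38%; labor force participation rate ≈ 69.38%.

Employed = 25,838 + 1,560 + 11,485 = 38,883 (anyone who worked, including part-time for economic reasons, counts as employed).
Unemployed = 2,210.
Labor force = 38,883 + 2,210 = 41,093.
Not in labor force = 4,215 + 4,088 + 9,829 = 18,132 (those not working and not actively searching are outside the labor force).
Civilian working-age population = 41,093 + 18,132 = 59,225.
Unemployment rate = 2,210 / 41,093 = 5.38%.
Labor force participation rate = 41,093 / 59,225 = 69.38%.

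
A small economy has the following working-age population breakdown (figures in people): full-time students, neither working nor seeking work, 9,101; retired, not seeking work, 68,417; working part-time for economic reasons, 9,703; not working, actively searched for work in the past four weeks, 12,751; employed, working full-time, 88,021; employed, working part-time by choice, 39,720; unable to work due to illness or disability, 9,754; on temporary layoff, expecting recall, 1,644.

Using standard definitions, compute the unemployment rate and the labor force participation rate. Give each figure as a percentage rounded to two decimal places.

Unemployment rate ≈ 9.48%; labor force participation rate ≈ 63.50%.

Employed = 9,703 + 88,021 + 39,720 = 137,444 (anyone who worked, including part-time for economic reasons, counts as employed).
Unemployed = 12,751 + 1,644 = 14,395 (jobless and actively searching, or on temporary layoff).
Labor force = 137,444 + 14,395 = 151,839.
Not in labor force = 9,101 + 68,417 + 9,754 = 87,272 (those not working and not actively searching are outside the labor force).
Civilian working-age population = 151,839 + 87,272 = 239,111.
Unemployment rate = 14,395 / 151,839 = 9.48%.
Labor force participation rate = 151,839 / 239,111 = 63.50%.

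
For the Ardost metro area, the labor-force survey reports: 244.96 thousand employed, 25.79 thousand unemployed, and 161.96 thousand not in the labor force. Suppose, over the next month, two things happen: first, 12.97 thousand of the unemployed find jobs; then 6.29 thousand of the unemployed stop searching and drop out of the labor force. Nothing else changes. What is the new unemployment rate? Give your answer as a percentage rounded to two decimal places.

New unemployment rate ≈ 2.47%.

Initially, labor force = 244.96 + 25.79 = 270.75 thousand, so u = 25.79/270.75 = 9.53%.
After the first change, unemployed falls and employed rises by 12.97; labor force unchanged → E = 257.93, U = 12.82, labor force = 270.75 thousand.
After the second change, unemployed and labor force both fall by 6.29 → E = 257.93, U = 6.53, labor force = 264.46 thousand.
New unemployment rate = 6.53 / 264.46 = 2.47%.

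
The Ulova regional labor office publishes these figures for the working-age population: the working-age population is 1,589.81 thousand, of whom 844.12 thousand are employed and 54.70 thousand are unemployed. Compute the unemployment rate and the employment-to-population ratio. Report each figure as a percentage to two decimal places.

Labor force = employed + unemployed = 844.12 + 54.70 = 898.82 thousand.
Unemployment rate = 54.70 / 898.82 = 6.09%.
Employment-population ratio = 844.12 / 1,589.81 = 53.10%.

Unemployment rate ≈ 6.09%; employment-population ratio ≈ 53.10%.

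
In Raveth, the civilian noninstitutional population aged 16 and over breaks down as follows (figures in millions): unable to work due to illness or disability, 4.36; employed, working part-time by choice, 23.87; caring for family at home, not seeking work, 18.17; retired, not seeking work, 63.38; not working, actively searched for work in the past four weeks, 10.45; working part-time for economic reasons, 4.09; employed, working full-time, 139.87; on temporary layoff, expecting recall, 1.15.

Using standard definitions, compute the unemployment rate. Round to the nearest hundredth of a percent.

Unemployment rate ≈ 6.46%.

Employed = 23.87 + 4.09 + 139.87 = 167.83 million (anyone who worked, including part-time for economic reasons, counts as employed).
Unemployed = 10.45 + 1.15 = 11.60 million (jobless and actively searching, or on temporary layoff).
Labor force = 167.83 + 11.60 = 179.43 million.
Unemployment rate = 11.60 / 179.43 = 6.46%.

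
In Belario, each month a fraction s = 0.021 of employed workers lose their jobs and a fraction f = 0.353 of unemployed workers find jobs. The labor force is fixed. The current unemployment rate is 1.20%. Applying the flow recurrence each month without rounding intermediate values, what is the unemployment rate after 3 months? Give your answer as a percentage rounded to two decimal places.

Unemployment rate after three months ≈ 4.53%.

With a fixed labor force, u_{t+1} = u_t + s·(1−u_t) − f·u_t = u_t·(1−s−f) + s.
Here 1−s−f = 0.626 and s = 0.021.
u_1 = 0.012000 × 0.626 + 0.021 = 0.028512.
u_2 = 0.028512 × 0.626 + 0.021 = 0.038849.
u_3 = 0.038849 × 0.626 + 0.021 = 0.045319.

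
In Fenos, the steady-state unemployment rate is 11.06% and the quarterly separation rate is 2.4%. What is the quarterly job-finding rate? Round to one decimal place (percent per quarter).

From u* = s/(s+f): f = s·(1−u)/u.
f = 2.4 × (1 − 0.1106) / 0.1106 = 2.1346 / 0.1106 ≈ 19.3% per quarter.

Job-finding rate ≈ 19.3% per quarter.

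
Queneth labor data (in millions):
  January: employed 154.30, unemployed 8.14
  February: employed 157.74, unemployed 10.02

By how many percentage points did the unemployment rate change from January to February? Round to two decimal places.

The unemployment rate changed by +0.96 percentage points.

January: labor force = 154.30 + 8.14 = 162.44; u = 8.14/162.44 = 5.01%.
February: labor force = 157.74 + 10.02 = 167.76; u = 10.02/167.76 = 5.97%.
Change = 5.97% − 5.01% = +0.96 pp.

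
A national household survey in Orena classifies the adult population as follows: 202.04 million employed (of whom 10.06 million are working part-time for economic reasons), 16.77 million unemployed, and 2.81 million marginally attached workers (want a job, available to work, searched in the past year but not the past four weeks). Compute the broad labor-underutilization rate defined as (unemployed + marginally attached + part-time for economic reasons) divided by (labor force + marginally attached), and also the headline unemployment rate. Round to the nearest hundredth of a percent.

Broad underutilization rate ≈ 13.37%; headline unemployment rate ≈ 7.66%.

Labor force = 202.04 + 16.77 = 218.81 million.
Numerator = 16.77 + 2.81 + 10.06 = 29.64 million.
Denominator = 218.81 + 2.81 = 221.62 million.
Broad rate = 29.64 / 221.62 = 13.37%.
Headline unemployment rate = 16.77 / 218.81 = 7.66%.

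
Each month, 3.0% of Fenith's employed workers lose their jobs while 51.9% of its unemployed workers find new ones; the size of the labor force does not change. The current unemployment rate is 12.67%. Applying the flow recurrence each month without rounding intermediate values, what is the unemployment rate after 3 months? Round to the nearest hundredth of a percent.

Unemployment rate after three months ≈ 6.13%.

With a fixed labor force, u_{t+1} = u_t + s·(1−u_t) − f·u_t = u_t·(1−s−f) + s.
Here 1−s−f = 0.451 and s = 0.030.
u_1 = 0.126700 × 0.451 + 0.030 = 0.087142.
u_2 = 0.087142 × 0.451 + 0.030 = 0.069301.
u_3 = 0.069301 × 0.451 + 0.030 = 0.061255.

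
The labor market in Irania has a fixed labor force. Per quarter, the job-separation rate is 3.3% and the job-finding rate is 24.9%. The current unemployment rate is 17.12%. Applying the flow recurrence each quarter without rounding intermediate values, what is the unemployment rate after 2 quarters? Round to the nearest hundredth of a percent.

Unemployment rate after two quarters ≈ 14.50%.

With a fixed labor force, u_{t+1} = u_t + s·(1−u_t) − f·u_t = u_t·(1−s−f) + s.
Here 1−s−f = 0.718 and s = 0.033.
u_1 = 0.171200 × 0.718 + 0.033 = 0.155922.
u_2 = 0.155922 × 0.718 + 0.033 = 0.144952.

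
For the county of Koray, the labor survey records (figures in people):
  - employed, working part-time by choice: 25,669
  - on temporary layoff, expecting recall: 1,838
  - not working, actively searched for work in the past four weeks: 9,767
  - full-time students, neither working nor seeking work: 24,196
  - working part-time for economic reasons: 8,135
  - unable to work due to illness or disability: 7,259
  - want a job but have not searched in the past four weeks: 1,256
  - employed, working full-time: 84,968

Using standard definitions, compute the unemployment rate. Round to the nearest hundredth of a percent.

Employed = 25,669 + 8,135 + 84,968 = 118,772 (anyone who worked, including part-time for economic reasons, counts as employed).
Unemployed = 1,838 + 9,767 = 11,605 (jobless and actively searching, or on temporary layoff).
Labor force = 118,772 + 11,605 = 130,377.
Unemployment rate = 11,605 / 130,377 = 8.90%.

Unemployment rate ≈ 8.90%.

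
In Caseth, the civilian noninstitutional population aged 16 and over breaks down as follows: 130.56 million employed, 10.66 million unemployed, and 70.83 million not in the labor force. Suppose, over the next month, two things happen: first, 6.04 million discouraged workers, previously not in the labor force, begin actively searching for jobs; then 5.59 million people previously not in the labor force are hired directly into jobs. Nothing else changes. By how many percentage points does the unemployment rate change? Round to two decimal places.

The unemployment rate changes by +3.38 percentage points.

Initially, labor force = 130.56 + 10.66 = 141.22 million, so u = 10.66/141.22 = 7.55%.
After the first change, unemployed and labor force both rise by 6.04 → E = 130.56, U = 16.70, labor force = 147.26 million.
After the second change, employed and labor force both rise by 5.59; unemployed unchanged → E = 136.15, U = 16.70, labor force = 152.85 million.
New unemployment rate = 16.70 / 152.85 = 10.93%.
Change = 10.93% − 7.55% = +3.38 percentage points.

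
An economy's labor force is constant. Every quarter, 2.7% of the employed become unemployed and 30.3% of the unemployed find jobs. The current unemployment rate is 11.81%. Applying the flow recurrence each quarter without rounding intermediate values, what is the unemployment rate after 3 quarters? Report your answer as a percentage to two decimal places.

With a fixed labor force, u_{t+1} = u_t + s·(1−u_t) − f·u_t = u_t·(1−s−f) + s.
Here 1−s−f = 0.670 and s = 0.027.
u_1 = 0.118100 × 0.670 + 0.027 = 0.106127.
u_2 = 0.106127 × 0.670 + 0.027 = 0.098105.
u_3 = 0.098105 × 0.670 + 0.027 = 0.092730.

Unemployment rate after three quarters ≈ 9.27%.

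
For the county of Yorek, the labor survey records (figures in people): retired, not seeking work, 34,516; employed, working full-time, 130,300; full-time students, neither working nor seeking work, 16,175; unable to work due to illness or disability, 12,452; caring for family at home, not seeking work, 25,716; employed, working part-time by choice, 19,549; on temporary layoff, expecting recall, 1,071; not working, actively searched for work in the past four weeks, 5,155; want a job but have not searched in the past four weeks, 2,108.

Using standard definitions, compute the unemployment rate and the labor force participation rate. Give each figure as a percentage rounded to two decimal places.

Unemployment rate ≈ 3.99%; labor force participation rate ≈ 63.18%.

Employed = 130,300 + 19,549 = 149,849.
Unemployed = 1,071 + 5,155 = 6,226 (jobless and actively searching, or on temporary layoff).
Labor force = 149,849 + 6,226 = 156,075.
Not in labor force = 34,516 + 16,175 + 12,452 + 25,716 + 2,108 = 90,967 (those not working and not actively searching are outside the labor force — including those who want a job but have given up searching).
Civilian working-age population = 156,075 + 90,967 = 247,042.
Unemployment rate = 6,226 / 156,075 = 3.99%.
Labor force participation rate = 156,075 / 247,042 = 63.18%.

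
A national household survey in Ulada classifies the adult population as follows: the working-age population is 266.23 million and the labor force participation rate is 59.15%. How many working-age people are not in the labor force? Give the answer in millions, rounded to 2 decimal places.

About 108.75 million are not in the labor force.

Share not in the labor force = 1 − 0.5915 = 0.4085.
Not in labor force = 0.4085 × 266.23 ≈ 108.75 million.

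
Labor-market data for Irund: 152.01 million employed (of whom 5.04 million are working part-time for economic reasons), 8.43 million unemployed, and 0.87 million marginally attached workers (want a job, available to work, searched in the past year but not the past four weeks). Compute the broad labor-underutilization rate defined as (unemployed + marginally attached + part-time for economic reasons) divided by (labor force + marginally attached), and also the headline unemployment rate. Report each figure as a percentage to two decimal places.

Labor force = 152.01 + 8.43 = 160.44 million.
Numerator = 8.43 + 0.87 + 5.04 = 14.34 million.
Denominator = 160.44 + 0.87 = 161.31 million.
Broad rate = 14.34 / 161.31 = 8.89%.
Headline unemployment rate = 8.43 / 160.44 = 5.25%.

Broad underutilization rate ≈ 8.89%; headline unemployment rate ≈ 5.25%.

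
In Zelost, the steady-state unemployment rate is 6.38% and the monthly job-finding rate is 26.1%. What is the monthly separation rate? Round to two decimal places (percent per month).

From u* = s/(s+f): s = u·f/(1−u).
s = 0.0638 × 26.1 / (1 − 0.0638) = 1.6652 / 0.9362 ≈ 1.78% per month.

Separation rate ≈ 1.78% per month.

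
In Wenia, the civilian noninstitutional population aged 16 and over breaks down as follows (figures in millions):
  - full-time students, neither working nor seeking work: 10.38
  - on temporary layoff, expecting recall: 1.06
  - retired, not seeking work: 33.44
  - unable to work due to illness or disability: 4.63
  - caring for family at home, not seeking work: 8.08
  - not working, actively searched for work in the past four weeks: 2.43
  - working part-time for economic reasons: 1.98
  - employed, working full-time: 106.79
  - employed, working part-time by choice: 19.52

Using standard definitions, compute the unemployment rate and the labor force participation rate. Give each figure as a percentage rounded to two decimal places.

Employed = 1.98 + 106.79 + 19.52 = 128.29 million (anyone who worked, including part-time for economic reasons, counts as employed).
Unemployed = 1.06 + 2.43 = 3.49 million (jobless and actively searching, or on temporary layoff).
Labor force = 128.29 + 3.49 = 131.78 million.
Not in labor force = 10.38 + 33.44 + 4.63 + 8.08 = 56.53 million (those not working and not actively searching are outside the labor force).
Civilian working-age population = 131.78 + 56.53 = 188.31 million.
Unemployment rate = 3.49 / 131.78 = 2.65%.
Labor force participation rate = 131.78 / 188.31 = 69.98%.

Unemployment rate ≈ 2.65%; labor force participation rate ≈ 69.98%.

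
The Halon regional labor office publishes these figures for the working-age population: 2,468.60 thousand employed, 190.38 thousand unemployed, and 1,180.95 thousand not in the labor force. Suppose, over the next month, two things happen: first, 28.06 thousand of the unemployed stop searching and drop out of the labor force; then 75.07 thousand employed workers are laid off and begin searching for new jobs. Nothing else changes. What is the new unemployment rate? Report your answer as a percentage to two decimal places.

Initially, labor force = 2,468.60 + 190.38 = 2,658.98 thousand, so u = 190.38/2,658.98 = 7.16%.
After the first change, unemployed and labor force both fall by 28.06 → E = 2,468.60, U = 162.32, labor force = 2,630.92 thousand.
After the second change, employed falls and unemployed rises by 75.07; labor force unchanged → E = 2,393.53, U = 237.39, labor force = 2,630.92 thousand.
New unemployment rate = 237.39 / 2,630.92 = 9.02%.

New unemployment rate ≈ 9.02%.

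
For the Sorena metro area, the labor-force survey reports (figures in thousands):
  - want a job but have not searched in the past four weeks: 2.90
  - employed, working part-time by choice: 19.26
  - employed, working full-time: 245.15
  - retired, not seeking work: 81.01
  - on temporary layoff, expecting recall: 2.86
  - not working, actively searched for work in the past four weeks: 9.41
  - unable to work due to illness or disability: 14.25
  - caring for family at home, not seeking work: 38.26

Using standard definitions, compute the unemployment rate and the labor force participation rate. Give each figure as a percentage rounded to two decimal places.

Employed = 19.26 + 245.15 = 264.41 thousand.
Unemployed = 2.86 + 9.41 = 12.27 thousand (jobless and actively searching, or on temporary layoff).
Labor force = 264.41 + 12.27 = 276.68 thousand.
Not in labor force = 2.90 + 81.01 + 14.25 + 38.26 = 136.42 thousand (those not working and not actively searching are outside the labor force — including those who want a job but have given up searching).
Civilian working-age population = 276.68 + 136.42 = 413.10 thousand.
Unemployment rate = 12.27 / 276.68 = 4.43%.
Labor force participation rate = 276.68 / 413.10 = 66.98%.

Unemployment rate ≈ 4.43%; labor force participation rate ≈ 66.98%.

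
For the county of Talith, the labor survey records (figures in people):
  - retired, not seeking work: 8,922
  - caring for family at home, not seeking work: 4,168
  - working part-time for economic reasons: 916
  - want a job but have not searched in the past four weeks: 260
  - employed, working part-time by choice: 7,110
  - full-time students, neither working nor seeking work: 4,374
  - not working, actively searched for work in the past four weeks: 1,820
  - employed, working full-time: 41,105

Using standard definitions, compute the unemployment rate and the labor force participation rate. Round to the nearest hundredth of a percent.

Unemployment rate ≈ 3.57%; labor force participation rate ≈ 74.19%.

Employed = 916 + 7,110 + 41,105 = 49,131 (anyone who worked, including part-time for economic reasons, counts as employed).
Unemployed = 1,820.
Labor force = 49,131 + 1,820 = 50,951.
Not in labor force = 8,922 + 4,168 + 260 + 4,374 = 17,724 (those not working and not actively searching are outside the labor force — including those who want a job but have given up searching).
Civilian working-age population = 50,951 + 17,724 = 68,675.
Unemployment rate = 1,820 / 50,951 = 3.57%.
Labor force participation rate = 50,951 / 68,675 = 74.19%.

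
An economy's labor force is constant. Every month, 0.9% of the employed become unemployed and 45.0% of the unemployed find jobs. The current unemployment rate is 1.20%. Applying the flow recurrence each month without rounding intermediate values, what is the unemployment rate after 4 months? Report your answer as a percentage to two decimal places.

Unemployment rate after four months ≈ 1.90%.

With a fixed labor force, u_{t+1} = u_t + s·(1−u_t) − f·u_t = u_t·(1−s−f) + s.
Here 1−s−f = 0.541 and s = 0.009.
u_1 = 0.012000 × 0.541 + 0.009 = 0.015492.
u_2 = 0.015492 × 0.541 + 0.009 = 0.017381.
u_3 = 0.017381 × 0.541 + 0.009 = 0.018403.
u_4 = 0.018403 × 0.541 + 0.009 = 0.018956.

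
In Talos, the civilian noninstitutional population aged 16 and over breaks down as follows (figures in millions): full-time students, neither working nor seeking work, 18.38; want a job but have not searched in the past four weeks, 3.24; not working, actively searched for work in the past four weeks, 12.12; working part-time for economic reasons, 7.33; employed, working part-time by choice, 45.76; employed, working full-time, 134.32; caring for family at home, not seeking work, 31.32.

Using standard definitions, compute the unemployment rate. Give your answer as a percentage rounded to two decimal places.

Unemployment rate ≈ 6.07%.

Employed = 7.33 + 45.76 + 134.32 = 187.41 million (anyone who worked, including part-time for economic reasons, counts as employed).
Unemployed = 12.12 million.
Labor force = 187.41 + 12.12 = 199.53 million.
Unemployment rate = 12.12 / 199.53 = 6.07%.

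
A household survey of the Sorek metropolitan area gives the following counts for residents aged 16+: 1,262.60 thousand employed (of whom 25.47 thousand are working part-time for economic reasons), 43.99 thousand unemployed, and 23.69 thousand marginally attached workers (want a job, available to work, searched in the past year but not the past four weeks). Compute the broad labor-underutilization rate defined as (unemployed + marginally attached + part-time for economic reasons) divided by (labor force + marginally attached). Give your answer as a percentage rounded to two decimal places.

Broad underutilization rate ≈ 7.00%.

Labor force = 1,262.60 + 43.99 = 1,306.59 thousand.
Numerator = 43.99 + 23.69 + 25.47 = 93.15 thousand.
Denominator = 1,306.59 + 23.69 = 1,330.28 thousand.
Broad rate = 93.15 / 1,330.28 = 7.00%.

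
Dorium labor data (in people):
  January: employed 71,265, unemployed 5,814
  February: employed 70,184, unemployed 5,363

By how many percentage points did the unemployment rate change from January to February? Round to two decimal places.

January: labor force = 71,265 + 5,814 = 77,079; u = 5,814/77,079 = 7.54%.
February: labor force = 70,184 + 5,363 = 75,547; u = 5,363/75,547 = 7.10%.
Change = 7.10% − 7.54% = −0.44 pp.

The unemployment rate changed by −0.44 percentage points.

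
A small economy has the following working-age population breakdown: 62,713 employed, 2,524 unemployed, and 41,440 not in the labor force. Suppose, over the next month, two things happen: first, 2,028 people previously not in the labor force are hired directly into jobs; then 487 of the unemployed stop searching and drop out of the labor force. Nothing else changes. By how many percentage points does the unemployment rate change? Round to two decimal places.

The unemployment rate changes by −0.82 percentage points.

Initially, labor force = 62,713 + 2,524 = 65,237, so u = 2,524/65,237 = 3.87%.
After the first change, employed and labor force both rise by 2,028; unemployed unchanged → E = 64,741, U = 2,524, labor force = 67,265.
After the second change, unemployed and labor force both fall by 487 → E = 64,741, U = 2,037, labor force = 66,778.
New unemployment rate = 2,037 / 66,778 = 3.05%.
Change = 3.05% − 3.87% = −0.82 percentage points.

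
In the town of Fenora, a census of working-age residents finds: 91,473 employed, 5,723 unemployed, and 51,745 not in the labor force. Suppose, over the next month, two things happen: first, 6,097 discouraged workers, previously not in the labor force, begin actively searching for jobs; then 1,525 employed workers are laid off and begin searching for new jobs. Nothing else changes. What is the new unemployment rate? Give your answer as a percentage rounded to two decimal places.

New unemployment rate ≈ 12.92%.

Initially, labor force = 91,473 + 5,723 = 97,196, so u = 5,723/97,196 = 5.89%.
After the first change, unemployed and labor force both rise by 6,097 → E = 91,473, U = 11,820, labor force = 103,293.
After the second change, employed falls and unemployed rises by 1,525; labor force unchanged → E = 89,948, U = 13,345, labor force = 103,293.
New unemployment rate = 13,345 / 103,293 = 12.92%.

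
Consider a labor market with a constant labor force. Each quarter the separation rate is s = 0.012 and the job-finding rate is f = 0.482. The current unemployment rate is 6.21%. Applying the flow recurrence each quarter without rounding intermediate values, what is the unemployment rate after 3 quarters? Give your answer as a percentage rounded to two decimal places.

Unemployment rate after three quarters ≈ 2.92%.

With a fixed labor force, u_{t+1} = u_t + s·(1−u_t) − f·u_t = u_t·(1−s−f) + s.
Here 1−s−f = 0.506 and s = 0.012.
u_1 = 0.062100 × 0.506 + 0.012 = 0.043423.
u_2 = 0.043423 × 0.506 + 0.012 = 0.033972.
u_3 = 0.033972 × 0.506 + 0.012 = 0.029190.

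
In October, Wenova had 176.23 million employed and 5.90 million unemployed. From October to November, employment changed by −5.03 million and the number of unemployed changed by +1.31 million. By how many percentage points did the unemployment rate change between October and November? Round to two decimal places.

October: labor force = 176.23 + 5.90 = 182.13; u = 5.90/182.13 = 3.24%.
November: labor force = 171.20 + 7.21 = 178.41; u = 7.21/178.41 = 4.04%.
Change = 4.04% − 3.24% = +0.80 pp.

The unemployment rate changed by +0.80 percentage points.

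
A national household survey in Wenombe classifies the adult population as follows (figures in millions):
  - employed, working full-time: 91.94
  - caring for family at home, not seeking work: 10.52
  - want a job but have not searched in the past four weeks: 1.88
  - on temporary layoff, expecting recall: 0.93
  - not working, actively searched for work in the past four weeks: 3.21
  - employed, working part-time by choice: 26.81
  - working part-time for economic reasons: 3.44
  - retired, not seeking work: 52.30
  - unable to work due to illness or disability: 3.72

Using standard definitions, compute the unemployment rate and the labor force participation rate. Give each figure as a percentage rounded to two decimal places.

Unemployment rate ≈ 3.28%; labor force participation rate ≈ 64.87%.

Employed = 91.94 + 26.81 + 3.44 = 122.19 million (anyone who worked, including part-time for economic reasons, counts as employed).
Unemployed = 0.93 + 3.21 = 4.14 million (jobless and actively searching, or on temporary layoff).
Labor force = 122.19 + 4.14 = 126.33 million.
Not in labor force = 10.52 + 1.88 + 52.30 + 3.72 = 68.42 million (those not working and not actively searching are outside the labor force — including those who want a job but have given up searching).
Civilian working-age population = 126.33 + 68.42 = 194.75 million.
Unemployment rate = 4.14 / 126.33 = 3.28%.
Labor force participation rate = 126.33 / 194.75 = 64.87%.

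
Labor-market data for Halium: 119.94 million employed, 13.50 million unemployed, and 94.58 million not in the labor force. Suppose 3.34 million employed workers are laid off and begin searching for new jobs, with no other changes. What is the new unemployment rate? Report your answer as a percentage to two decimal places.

New unemployment rate ≈ 12.62%.

Initially, labor force = 119.94 + 13.50 = 133.44 million, so u = 13.50/133.44 = 10.12%.
After the change, employed falls and unemployed rises by 3.34; labor force unchanged → E = 116.60, U = 16.84, labor force = 133.44 million.
New unemployment rate = 16.84 / 133.44 = 12.62%.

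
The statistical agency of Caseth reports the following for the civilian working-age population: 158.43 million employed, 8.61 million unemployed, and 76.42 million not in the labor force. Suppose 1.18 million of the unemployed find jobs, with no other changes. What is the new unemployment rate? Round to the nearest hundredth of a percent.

Initially, labor force = 158.43 + 8.61 = 167.04 million, so u = 8.61/167.04 = 5.15%.
After the change, unemployed falls and employed rises by 1.18; labor force unchanged → E = 159.61, U = 7.43, labor force = 167.04 million.
New unemployment rate = 7.43 / 167.04 = 4.45%.

New unemployment rate ≈ 4.45%.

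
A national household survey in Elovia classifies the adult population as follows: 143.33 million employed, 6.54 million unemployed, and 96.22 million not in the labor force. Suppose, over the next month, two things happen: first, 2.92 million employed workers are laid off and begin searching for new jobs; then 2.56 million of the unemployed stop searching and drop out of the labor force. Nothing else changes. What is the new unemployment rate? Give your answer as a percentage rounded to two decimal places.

New unemployment rate ≈ 4.68%.

Initially, labor force = 143.33 + 6.54 = 149.87 million, so u = 6.54/149.87 = 4.36%.
After the first change, employed falls and unemployed rises by 2.92; labor force unchanged → E = 140.41, U = 9.46, labor force = 149.87 million.
After the second change, unemployed and labor force both fall by 2.56 → E = 140.41, U = 6.90, labor force = 147.31 million.
New unemployment rate = 6.90 / 147.31 = 4.68%.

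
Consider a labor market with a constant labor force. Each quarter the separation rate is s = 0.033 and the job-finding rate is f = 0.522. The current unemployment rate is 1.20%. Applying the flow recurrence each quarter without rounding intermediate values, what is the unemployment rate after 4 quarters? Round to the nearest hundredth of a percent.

Unemployment rate after four quarters ≈ 5.76%.

With a fixed labor force, u_{t+1} = u_t + s·(1−u_t) − f·u_t = u_t·(1−s−f) + s.
Here 1−s−f = 0.445 and s = 0.033.
u_1 = 0.012000 × 0.445 + 0.033 = 0.038340.
u_2 = 0.038340 × 0.445 + 0.033 = 0.050061.
u_3 = 0.050061 × 0.445 + 0.033 = 0.055277.
u_4 = 0.055277 × 0.445 + 0.033 = 0.057598.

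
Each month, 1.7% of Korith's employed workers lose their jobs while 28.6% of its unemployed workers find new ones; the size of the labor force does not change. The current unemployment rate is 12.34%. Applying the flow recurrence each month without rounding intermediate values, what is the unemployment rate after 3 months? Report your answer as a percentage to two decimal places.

Unemployment rate after three months ≈ 7.89%.

With a fixed labor force, u_{t+1} = u_t + s·(1−u_t) − f·u_t = u_t·(1−s−f) + s.
Here 1−s−f = 0.697 and s = 0.017.
u_1 = 0.123400 × 0.697 + 0.017 = 0.103010.
u_2 = 0.103010 × 0.697 + 0.017 = 0.088798.
u_3 = 0.088798 × 0.697 + 0.017 = 0.078892.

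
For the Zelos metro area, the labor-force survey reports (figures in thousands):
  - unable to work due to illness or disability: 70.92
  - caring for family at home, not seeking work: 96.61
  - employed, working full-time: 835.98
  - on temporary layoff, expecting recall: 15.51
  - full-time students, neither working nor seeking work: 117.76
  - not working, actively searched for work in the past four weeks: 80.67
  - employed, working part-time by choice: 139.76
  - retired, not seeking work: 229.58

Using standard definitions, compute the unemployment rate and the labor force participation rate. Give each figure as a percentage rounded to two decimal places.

Unemployment rate ≈ 8.97%; labor force participation rate ≈ 67.55%.

Employed = 835.98 + 139.76 = 975.74 thousand.
Unemployed = 15.51 + 80.67 = 96.18 thousand (jobless and actively searching, or on temporary layoff).
Labor force = 975.74 + 96.18 = 1,071.92 thousand.
Not in labor force = 70.92 + 96.61 + 117.76 + 229.58 = 514.87 thousand (those not working and not actively searching are outside the labor force).
Civilian working-age population = 1,071.92 + 514.87 = 1,586.79 thousand.
Unemployment rate = 96.18 / 1,071.92 = 8.97%.
Labor force participation rate = 1,071.92 / 1,586.79 = 67.55%.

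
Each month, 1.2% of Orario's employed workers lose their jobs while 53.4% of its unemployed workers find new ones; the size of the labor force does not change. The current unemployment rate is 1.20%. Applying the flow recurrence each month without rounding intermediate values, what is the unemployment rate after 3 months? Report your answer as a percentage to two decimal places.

With a fixed labor force, u_{t+1} = u_t + s·(1−u_t) − f·u_t = u_t·(1−s−f) + s.
Here 1−s−f = 0.454 and s = 0.012.
u_1 = 0.012000 × 0.454 + 0.012 = 0.017448.
u_2 = 0.017448 × 0.454 + 0.012 = 0.019921.
u_3 = 0.019921 × 0.454 + 0.012 = 0.021044.

Unemployment rate after three months ≈ 2.10%.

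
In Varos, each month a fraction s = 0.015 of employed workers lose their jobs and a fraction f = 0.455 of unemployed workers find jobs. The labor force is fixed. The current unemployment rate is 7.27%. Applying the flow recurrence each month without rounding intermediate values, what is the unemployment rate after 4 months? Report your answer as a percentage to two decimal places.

With a fixed labor force, u_{t+1} = u_t + s·(1−u_t) − f·u_t = u_t·(1−s−f) + s.
Here 1−s−f = 0.530 and s = 0.015.
u_1 = 0.072700 × 0.530 + 0.015 = 0.053531.
u_2 = 0.053531 × 0.530 + 0.015 = 0.043371.
u_3 = 0.043371 × 0.530 + 0.015 = 0.037987.
u_4 = 0.037987 × 0.530 + 0.015 = 0.035133.

Unemployment rate after four months ≈ 3.51%.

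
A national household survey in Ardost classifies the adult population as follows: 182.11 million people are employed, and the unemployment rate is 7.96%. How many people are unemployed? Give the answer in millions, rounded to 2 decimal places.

Let U be the number unemployed. The labor force is E + U, and U/(E+U) = 0.0796.
So U = 0.0796 × 182.11 / (1 − 0.0796) = 14.4960 / 0.9204 ≈ 15.75 million.

About 15.75 million are unemployed.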